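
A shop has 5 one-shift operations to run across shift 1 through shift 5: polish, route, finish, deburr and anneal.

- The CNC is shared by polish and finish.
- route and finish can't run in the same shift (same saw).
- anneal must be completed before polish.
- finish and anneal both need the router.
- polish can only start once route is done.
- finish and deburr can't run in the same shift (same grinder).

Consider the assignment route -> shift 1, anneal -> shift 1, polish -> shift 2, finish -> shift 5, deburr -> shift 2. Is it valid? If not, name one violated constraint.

Valid

anneal must be completed before polish — holds.
polish can only start once route is done — holds.
The CNC is shared by polish and finish — holds.
route and finish can't run in the same shift (same saw) — holds.
finish and anneal both need the router — holds.
finish and deburr can't run in the same shift (same grinder) — holds.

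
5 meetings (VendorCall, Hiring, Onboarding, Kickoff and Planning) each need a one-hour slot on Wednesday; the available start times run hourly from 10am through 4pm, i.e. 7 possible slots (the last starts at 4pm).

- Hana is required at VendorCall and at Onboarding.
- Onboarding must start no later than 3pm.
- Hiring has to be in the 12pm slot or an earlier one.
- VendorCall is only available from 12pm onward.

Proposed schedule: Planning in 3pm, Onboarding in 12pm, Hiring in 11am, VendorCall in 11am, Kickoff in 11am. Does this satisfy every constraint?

Hana is required at VendorCall and at Onboarding — holds.
Onboarding must start no later than 3pm — holds.
VendorCall is only available from 12pm onward — violated.
Hiring has to be in the 12pm slot or an earlier one — holds.

No. VendorCall is only available from 12pm onward is not satisfied.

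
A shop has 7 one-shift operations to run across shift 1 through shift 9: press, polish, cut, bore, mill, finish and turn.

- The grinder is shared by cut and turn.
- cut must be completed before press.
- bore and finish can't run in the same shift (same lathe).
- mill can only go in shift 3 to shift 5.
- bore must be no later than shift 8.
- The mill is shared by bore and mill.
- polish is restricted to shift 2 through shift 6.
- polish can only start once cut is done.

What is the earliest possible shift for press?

shift 2

Precedence pushes press to at least shift 2.
press at shift 2 is achievable: mill=shift 3; finish=shift 2; polish=shift 2; press=shift 2; cut=shift 1; bore=shift 1; turn=shift 2.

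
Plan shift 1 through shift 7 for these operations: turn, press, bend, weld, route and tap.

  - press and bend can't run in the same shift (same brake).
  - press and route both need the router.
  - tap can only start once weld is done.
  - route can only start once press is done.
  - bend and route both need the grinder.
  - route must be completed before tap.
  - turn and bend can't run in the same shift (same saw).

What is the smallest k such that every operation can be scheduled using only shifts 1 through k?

The precedence chain requires at least 3 distinct shifts.
3 works (last occupied shift: shift 3): for example bend=shift 3; tap=shift 3; press=shift 1; weld=shift 1; turn=shift 1; route=shift 2.

3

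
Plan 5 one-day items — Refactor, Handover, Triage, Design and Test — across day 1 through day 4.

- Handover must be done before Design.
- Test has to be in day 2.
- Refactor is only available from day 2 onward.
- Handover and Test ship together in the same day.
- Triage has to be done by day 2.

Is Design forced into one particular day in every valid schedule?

No

Design can be day 3 (e.g. Triage=day 1; Refactor=day 2; Design=day 3; Handover=day 2; Test=day 2) or day 4 (e.g. Refactor=day 2, Test=day 2, Handover=day 2, Design=day 4, Triage=day 1).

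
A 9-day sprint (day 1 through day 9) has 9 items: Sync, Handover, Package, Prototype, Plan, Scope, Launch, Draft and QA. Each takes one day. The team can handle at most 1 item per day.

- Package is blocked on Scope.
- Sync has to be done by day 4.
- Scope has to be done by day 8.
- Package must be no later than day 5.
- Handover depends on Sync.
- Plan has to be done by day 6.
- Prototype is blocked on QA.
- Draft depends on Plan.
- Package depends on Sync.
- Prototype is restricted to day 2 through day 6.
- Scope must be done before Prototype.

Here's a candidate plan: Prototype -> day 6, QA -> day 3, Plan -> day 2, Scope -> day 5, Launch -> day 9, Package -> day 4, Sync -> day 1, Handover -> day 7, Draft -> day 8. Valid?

Invalid. Package is blocked on Scope.

Package is blocked on Scope — violated.
Package must be no later than day 5 — holds.
Scope must be done before Prototype — holds.
Handover depends on Sync — holds.
Prototype is blocked on QA — holds.
Scope has to be done by day 8 — holds.
Sync has to be done by day 4 — holds.
Package depends on Sync — holds.
Prototype is restricted to day 2 through day 6 — holds.
The team can handle at most 1 item per day — holds.
Plan has to be done by day 6 — holds.
Draft depends on Plan — holds.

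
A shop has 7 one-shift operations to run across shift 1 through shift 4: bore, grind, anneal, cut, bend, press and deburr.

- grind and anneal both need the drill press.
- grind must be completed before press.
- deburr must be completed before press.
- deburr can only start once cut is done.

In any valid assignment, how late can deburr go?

Precedence pushes deburr to at least shift 2; downstream work caps deburr at shift 3.
deburr at shift 3 is achievable: bend -> shift 1; anneal -> shift 2; grind -> shift 1; deburr -> shift 3; cut -> shift 1; bore -> shift 1; press -> shift 4.

shift 3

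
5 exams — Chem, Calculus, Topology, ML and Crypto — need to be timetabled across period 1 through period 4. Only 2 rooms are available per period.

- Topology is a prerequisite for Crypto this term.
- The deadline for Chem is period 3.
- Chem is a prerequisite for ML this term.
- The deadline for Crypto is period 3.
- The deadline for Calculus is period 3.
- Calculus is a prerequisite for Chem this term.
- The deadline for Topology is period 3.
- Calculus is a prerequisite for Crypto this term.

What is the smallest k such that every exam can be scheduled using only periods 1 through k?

3

The precedence chain requires at least 3 distinct periods.
With at most 2 per period and 5 exams, at least 3 periods are needed.
3 works (last occupied period: period 3): for example Chem=period 2, Calculus=period 1, Crypto=period 2, ML=period 3, Topology=period 1.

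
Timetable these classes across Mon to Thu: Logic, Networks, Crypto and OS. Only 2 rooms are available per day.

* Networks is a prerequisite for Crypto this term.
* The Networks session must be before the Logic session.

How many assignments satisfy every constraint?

50

Splitting on Logic: it can be Tue (11), Wed (18), Thu (21). Listing each branch's schedules as (Networks, Crypto, OS):
Logic=Tue: (Mon,Tue,Mon) (Mon,Tue,Wed) (Mon,Tue,Thu) (Mon,Wed,Mon) (Mon,Wed,Tue) (Mon,Wed,Wed) (Mon,Wed,Thu) (Mon,Thu,Mon) (Mon,Thu,Tue) (Mon,Thu,Wed) (Mon,Thu,Thu) — 11.
Logic=Wed: (Mon,Tue,Mon) (Mon,Tue,Tue) (Mon,Tue,Wed) (Mon,Tue,Thu) (Mon,Wed,Mon) (Mon,Wed,Tue) (Mon,Wed,Thu) (Mon,Thu,Mon) (Mon,Thu,Tue) (Mon,Thu,Wed) (Mon,Thu,Thu) (Tue,Wed,Mon) (Tue,Wed,Tue) (Tue,Wed,Thu) (Tue,Thu,Mon) (Tue,Thu,Tue) (Tue,Thu,Wed) (Tue,Thu,Thu) — 18.
Logic=Thu: (Mon,Tue,Mon) (Mon,Tue,Tue) (Mon,Tue,Wed) (Mon,Tue,Thu) (Mon,Wed,Mon) (Mon,Wed,Tue) (Mon,Wed,Wed) (Mon,Wed,Thu) (Mon,Thu,Mon) (Mon,Thu,Tue) (Mon,Thu,Wed) (Tue,Wed,Mon) (Tue,Wed,Tue) (Tue,Wed,Wed) (Tue,Wed,Thu) (Tue,Thu,Mon) (Tue,Thu,Tue) (Tue,Thu,Wed) (Wed,Thu,Mon) (Wed,Thu,Tue) (Wed,Thu,Wed) — 21.
Summing: 11 + 18 + 21 = 50.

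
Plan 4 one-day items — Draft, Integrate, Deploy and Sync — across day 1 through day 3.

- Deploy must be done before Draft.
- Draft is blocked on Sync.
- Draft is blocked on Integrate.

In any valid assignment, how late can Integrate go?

day 2

Downstream work caps Integrate at day 2.
Integrate at day 2 is achievable: Draft=day 3, Deploy=day 1, Integrate=day 2, Sync=day 1.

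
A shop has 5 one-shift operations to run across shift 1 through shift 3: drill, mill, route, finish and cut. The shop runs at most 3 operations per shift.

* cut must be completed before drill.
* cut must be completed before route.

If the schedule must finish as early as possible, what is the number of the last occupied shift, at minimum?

shift 2

The precedence chain requires at least 2 distinct shifts.
With at most 3 per shift and 5 operations, at least 2 shifts are needed.
2 works (last occupied shift: shift 2): for example drill -> shift 2, mill -> shift 1, finish -> shift 1, route -> shift 2, cut -> shift 1.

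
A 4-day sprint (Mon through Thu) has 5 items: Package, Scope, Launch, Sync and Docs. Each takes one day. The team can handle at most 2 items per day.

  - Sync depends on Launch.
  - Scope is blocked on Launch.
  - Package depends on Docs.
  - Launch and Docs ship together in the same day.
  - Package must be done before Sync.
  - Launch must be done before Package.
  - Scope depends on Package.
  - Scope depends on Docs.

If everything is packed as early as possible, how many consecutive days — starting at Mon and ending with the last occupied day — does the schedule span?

3

The precedence chain requires at least 3 distinct days.
With at most 2 per day and 5 tasks, at least 3 days are needed.
3 works (last occupied day: Wed): for example Launch=Mon, Sync=Wed, Docs=Mon, Scope=Wed, Package=Tue.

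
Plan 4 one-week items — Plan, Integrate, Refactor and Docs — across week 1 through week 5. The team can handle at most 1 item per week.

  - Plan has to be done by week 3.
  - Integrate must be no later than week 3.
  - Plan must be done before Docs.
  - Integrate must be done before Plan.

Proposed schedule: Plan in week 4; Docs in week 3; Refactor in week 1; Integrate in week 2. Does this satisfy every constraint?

Integrate must be done before Plan — holds.
The team can handle at most 1 item per week — holds.
Plan has to be done by week 3 — violated.
Plan must be done before Docs — violated.
Integrate must be no later than week 3 — holds.

No. Plan must be done before Docs is not satisfied.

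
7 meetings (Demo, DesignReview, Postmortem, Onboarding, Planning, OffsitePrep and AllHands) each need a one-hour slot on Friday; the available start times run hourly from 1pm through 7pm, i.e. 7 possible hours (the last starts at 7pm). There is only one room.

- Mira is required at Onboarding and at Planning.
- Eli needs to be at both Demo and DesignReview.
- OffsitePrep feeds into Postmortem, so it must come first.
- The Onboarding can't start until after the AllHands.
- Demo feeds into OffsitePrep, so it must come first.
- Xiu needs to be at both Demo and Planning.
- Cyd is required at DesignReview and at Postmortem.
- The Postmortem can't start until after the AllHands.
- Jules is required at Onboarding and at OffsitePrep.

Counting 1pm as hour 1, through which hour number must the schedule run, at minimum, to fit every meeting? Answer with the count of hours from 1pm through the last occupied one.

7

The precedence chain requires at least 3 distinct hours.
With at most 1 per hour and 7 meetings, at least 7 hours are needed.
7 works (last occupied hour: 7pm): for example Onboarding -> 5pm; Demo -> 1pm; DesignReview -> 6pm; Postmortem -> 4pm; OffsitePrep -> 2pm; Planning -> 7pm; AllHands -> 3pm.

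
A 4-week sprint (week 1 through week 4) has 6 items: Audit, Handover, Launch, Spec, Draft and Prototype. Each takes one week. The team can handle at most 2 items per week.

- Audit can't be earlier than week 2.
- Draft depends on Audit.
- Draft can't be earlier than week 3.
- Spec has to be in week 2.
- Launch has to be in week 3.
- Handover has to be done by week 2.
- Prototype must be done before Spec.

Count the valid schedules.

Enumerating: Handover in week 1, Prototype in week 1, Draft in week 3, Spec in week 2, Launch in week 3, Audit in week 2 | Launch -> week 3, Spec -> week 2, Audit -> week 2, Prototype -> week 1, Draft -> week 4, Handover -> week 1 | Handover=week 1, Audit=week 3, Prototype=week 1, Launch=week 3, Spec=week 2, Draft=week 4 | Launch in week 3; Spec in week 2; Audit in week 3; Draft in week 4; Handover in week 2; Prototype in week 1.

4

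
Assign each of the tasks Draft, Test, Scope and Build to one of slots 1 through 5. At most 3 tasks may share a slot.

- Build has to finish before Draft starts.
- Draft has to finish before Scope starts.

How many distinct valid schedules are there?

Splitting on Draft: it can be 2 (15), 3 (20), 4 (15). Listing each branch's schedules as (Test, Scope, Build):
Draft=2: (1,3,1) (1,4,1) (1,5,1) (2,3,1) (2,4,1) (2,5,1) (3,3,1) (3,4,1) (3,5,1) (4,3,1) (4,4,1) (4,5,1) (5,3,1) (5,4,1) (5,5,1) — 15.
Draft=3: (1,4,1) (1,4,2) (1,5,1) (1,5,2) (2,4,1) (2,4,2) (2,5,1) (2,5,2) (3,4,1) (3,4,2) (3,5,1) (3,5,2) (4,4,1) (4,4,2) (4,5,1) (4,5,2) (5,4,1) (5,4,2) (5,5,1) (5,5,2) — 20.
Draft=4: (1,5,1) (1,5,2) (1,5,3) (2,5,1) (2,5,2) (2,5,3) (3,5,1) (3,5,2) (3,5,3) (4,5,1) (4,5,2) (4,5,3) (5,5,1) (5,5,2) (5,5,3) — 15.
Summing: 15 + 20 + 15 = 50.

50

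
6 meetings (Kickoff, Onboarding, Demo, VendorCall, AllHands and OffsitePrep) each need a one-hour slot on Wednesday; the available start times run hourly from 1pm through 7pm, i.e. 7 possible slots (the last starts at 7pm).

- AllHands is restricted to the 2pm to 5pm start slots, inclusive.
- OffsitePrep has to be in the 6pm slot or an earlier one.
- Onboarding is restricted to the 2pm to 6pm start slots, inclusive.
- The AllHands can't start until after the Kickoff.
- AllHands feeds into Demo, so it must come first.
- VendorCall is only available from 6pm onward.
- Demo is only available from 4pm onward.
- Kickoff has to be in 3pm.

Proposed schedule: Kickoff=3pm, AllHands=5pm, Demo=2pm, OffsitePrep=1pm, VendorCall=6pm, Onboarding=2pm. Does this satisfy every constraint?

Invalid. Demo is only available from 4pm onward.

Demo is only available from 4pm onward — violated.
AllHands feeds into Demo, so it must come first — violated.
Kickoff has to be in 3pm — holds.
VendorCall is only available from 6pm onward — holds.
AllHands is restricted to the 2pm to 5pm start slots, inclusive — holds.
The AllHands can't start until after the Kickoff — holds.
Onboarding is restricted to the 2pm to 6pm start slots, inclusive — holds.
OffsitePrep has to be in the 6pm slot or an earlier one — holds.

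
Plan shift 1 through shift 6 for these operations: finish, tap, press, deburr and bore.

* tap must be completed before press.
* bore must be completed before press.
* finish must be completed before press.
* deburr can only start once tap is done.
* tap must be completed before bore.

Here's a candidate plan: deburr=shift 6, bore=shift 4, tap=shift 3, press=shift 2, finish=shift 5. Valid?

tap must be completed before press — violated.
deburr can only start once tap is done — holds.
tap must be completed before bore — holds.
finish must be completed before press — violated.
bore must be completed before press — violated.

No. finish must be completed before press is not satisfied.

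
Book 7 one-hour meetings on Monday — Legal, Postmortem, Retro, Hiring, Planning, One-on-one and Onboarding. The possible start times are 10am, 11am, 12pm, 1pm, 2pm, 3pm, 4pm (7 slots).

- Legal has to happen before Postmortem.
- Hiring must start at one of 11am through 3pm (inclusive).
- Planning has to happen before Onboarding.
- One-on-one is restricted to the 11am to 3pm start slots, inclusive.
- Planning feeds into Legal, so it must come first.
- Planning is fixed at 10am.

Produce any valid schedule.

One-on-one in 11am, Onboarding in 11am, Hiring in 11am, Postmortem in 12pm, Retro in 10am, Planning in 10am, Legal in 11am

Checking: Planning(10am) before Legal(11am); Legal(11am) before Postmortem(12pm); Planning(10am) before Onboarding(11am); Hiring=11am in [11am,3pm]; One-on-one=11am in [11am,3pm]; Planning=10am in [10am,10am].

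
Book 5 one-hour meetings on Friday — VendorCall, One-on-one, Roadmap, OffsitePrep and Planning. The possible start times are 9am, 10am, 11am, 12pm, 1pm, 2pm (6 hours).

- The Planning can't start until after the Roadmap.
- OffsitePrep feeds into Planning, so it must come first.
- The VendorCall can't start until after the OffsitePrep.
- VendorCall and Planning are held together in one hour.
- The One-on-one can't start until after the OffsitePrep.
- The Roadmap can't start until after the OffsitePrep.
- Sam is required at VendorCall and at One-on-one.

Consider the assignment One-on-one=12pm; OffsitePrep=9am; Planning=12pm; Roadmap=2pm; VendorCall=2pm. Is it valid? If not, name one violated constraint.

The VendorCall can't start until after the OffsitePrep — holds.
The Roadmap can't start until after the OffsitePrep — holds.
VendorCall and Planning are held together in one hour — violated.
The One-on-one can't start until after the OffsitePrep — holds.
The Planning can't start until after the Roadmap — violated.
Sam is required at VendorCall and at One-on-one — holds.
OffsitePrep feeds into Planning, so it must come first — holds.

No. The Planning can't start until after the Roadmap is not satisfied.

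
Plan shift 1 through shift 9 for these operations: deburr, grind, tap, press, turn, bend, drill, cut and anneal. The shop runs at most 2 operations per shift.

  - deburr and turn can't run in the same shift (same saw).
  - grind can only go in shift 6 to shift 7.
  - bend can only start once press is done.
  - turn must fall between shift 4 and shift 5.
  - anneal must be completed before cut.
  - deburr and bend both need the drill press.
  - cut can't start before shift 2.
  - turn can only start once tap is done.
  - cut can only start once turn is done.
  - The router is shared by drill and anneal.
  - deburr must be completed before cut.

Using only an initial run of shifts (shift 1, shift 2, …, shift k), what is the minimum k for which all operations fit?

The precedence chain requires at least 3 distinct shifts.
With at most 2 per shift and 9 operations, at least 5 shifts are needed.
grind can't be placed before shift 6, so the schedule must run through at least shift 6.
6 works (last occupied shift: shift 6): for example anneal -> shift 2; tap -> shift 1; deburr -> shift 1; cut -> shift 5; drill -> shift 3; turn -> shift 4; bend -> shift 3; grind -> shift 6; press -> shift 2.

6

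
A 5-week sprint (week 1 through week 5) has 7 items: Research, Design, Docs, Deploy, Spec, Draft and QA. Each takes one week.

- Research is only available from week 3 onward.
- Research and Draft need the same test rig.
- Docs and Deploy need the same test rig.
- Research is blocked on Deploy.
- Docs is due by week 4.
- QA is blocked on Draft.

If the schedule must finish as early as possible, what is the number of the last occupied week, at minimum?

The precedence chain requires at least 2 distinct weeks.
Research can't be placed before week 3, so the schedule must run through at least week 3.
3 works (last occupied week: week 3): for example Draft=week 1; QA=week 2; Deploy=week 1; Spec=week 1; Design=week 1; Docs=week 2; Research=week 3.

week 3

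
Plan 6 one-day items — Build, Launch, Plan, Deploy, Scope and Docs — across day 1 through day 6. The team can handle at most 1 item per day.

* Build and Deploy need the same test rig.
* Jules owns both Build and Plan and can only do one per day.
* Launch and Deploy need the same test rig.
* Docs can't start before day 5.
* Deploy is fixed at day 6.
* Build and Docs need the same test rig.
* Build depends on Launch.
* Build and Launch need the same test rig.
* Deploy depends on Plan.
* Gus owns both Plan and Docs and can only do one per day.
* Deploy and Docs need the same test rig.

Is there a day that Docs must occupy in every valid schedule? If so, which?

Docs's window is day 5–day 6.
Deploy is fixed at day 6, and Docs can't share a day with Deploy.
So Docs must be day 5.

day 5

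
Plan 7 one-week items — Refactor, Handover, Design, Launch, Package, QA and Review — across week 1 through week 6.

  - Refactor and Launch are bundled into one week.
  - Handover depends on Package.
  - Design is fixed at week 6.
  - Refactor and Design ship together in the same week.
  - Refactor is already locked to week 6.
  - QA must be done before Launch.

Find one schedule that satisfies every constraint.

QA in week 1, Review in week 1, Package in week 1, Handover in week 2, Refactor in week 6, Launch in week 6, Design in week 6

Checking: QA(week 1) before Launch(week 6); Package(week 1) before Handover(week 2); Refactor = Design = week 6; Refactor = Launch = week 6; Refactor=week 6 in [week 6,week 6]; Design=week 6 in [week 6,week 6].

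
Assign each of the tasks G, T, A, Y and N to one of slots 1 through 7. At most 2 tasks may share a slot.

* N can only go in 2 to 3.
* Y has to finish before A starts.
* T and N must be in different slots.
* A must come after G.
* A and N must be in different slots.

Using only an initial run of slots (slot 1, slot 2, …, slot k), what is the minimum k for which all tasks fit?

The precedence chain requires at least 2 distinct slots.
With at most 2 per slot and 5 tasks, at least 3 slots are needed.
3 works (last occupied slot: 3): for example Y -> 1; N -> 2; G -> 1; A -> 3; T -> 3.

3 slots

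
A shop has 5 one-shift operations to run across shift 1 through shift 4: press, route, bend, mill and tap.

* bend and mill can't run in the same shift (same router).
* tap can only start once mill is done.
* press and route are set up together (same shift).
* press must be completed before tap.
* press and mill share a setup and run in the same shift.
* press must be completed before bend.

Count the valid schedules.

Splitting on press: it can be shift 1 (9), shift 2 (4), shift 3 (1). Listing each branch's schedules as (route, bend, mill, tap) by shift number:
press=shift 1: (1,2,1,2) (1,2,1,3) (1,2,1,4) (1,3,1,2) (1,3,1,3) (1,3,1,4) (1,4,1,2) (1,4,1,3) (1,4,1,4) — 9.
press=shift 2: (2,3,2,3) (2,3,2,4) (2,4,2,3) (2,4,2,4) — 4.
press=shift 3: (3,4,3,4) — 1.
Summing: 9 + 4 + 1 = 14.

14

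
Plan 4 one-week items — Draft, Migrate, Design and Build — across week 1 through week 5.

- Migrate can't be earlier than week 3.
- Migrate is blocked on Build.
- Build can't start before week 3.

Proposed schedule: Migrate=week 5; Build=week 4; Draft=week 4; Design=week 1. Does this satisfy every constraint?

Migrate is blocked on Build — holds.
Build can't start before week 3 — holds.
Migrate can't be earlier than week 3 — holds.

Valid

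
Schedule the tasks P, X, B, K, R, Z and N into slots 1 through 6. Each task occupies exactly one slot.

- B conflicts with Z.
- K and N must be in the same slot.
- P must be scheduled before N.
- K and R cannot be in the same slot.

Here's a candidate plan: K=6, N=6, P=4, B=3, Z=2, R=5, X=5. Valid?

B conflicts with Z — holds.
K and N must be in the same slot — holds.
P must be scheduled before N — holds.
K and R cannot be in the same slot — holds.

Yes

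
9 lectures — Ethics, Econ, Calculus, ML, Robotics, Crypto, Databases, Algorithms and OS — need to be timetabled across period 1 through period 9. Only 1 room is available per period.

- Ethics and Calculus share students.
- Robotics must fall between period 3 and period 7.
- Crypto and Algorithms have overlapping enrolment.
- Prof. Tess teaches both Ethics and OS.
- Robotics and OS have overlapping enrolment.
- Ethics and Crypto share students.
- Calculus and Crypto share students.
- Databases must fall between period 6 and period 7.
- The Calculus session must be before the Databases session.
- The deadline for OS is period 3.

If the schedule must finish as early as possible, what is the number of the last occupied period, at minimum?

The precedence chain requires at least 2 distinct periods.
With at most 1 per period and 9 lectures, at least 9 periods are needed.
Databases can't be placed before period 6, so the schedule must run through at least period 6.
9 works (last occupied period: period 9): for example Calculus=period 2, ML=period 7, Ethics=period 4, Algorithms=period 9, Econ=period 5, Robotics=period 3, Crypto=period 8, OS=period 1, Databases=period 6.

9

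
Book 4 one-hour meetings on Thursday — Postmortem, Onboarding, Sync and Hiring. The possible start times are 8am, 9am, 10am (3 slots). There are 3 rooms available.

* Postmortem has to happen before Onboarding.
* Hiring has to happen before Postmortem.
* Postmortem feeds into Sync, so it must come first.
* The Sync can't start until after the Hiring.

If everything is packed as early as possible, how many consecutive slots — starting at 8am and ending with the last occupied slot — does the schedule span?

The precedence chain requires at least 3 distinct slots.
With at most 3 per slot and 4 meetings, at least 2 slots are needed.
3 works (last occupied slot: 10am): for example Onboarding=10am, Postmortem=9am, Sync=10am, Hiring=8am.

3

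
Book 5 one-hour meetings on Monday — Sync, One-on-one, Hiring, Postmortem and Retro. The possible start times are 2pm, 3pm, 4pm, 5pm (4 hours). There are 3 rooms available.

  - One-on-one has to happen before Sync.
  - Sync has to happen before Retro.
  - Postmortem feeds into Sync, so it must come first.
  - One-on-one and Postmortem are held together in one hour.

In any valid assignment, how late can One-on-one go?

Downstream work caps One-on-one at 3pm.
One-on-one at 3pm is achievable: Hiring=2pm; Retro=5pm; Postmortem=3pm; Sync=4pm; One-on-one=3pm.

3pm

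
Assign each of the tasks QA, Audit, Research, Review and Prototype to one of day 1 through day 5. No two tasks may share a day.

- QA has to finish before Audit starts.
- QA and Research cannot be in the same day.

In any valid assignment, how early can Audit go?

day 2

Precedence pushes Audit to at least day 2.
Audit at day 2 is achievable: Research in day 3; Prototype in day 5; Review in day 4; Audit in day 2; QA in day 1.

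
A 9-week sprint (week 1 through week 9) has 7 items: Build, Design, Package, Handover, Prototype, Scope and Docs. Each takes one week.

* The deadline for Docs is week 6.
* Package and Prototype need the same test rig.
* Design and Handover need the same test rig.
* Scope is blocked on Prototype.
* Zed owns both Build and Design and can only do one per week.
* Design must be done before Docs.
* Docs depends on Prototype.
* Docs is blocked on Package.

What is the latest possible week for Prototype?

Downstream work caps Prototype at week 5.
Prototype at week 5 is achievable: Design in week 1; Build in week 2; Docs in week 6; Prototype in week 5; Scope in week 6; Package in week 1; Handover in week 2.

week 5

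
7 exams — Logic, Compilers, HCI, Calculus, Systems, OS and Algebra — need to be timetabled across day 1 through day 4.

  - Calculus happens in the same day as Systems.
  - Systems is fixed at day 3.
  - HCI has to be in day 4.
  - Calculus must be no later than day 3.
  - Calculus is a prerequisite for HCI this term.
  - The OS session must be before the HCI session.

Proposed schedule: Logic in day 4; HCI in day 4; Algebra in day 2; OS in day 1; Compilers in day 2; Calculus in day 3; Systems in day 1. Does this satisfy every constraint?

Calculus happens in the same day as Systems — violated.
Systems is fixed at day 3 — violated.
The OS session must be before the HCI session — holds.
Calculus is a prerequisite for HCI this term — holds.
Calculus must be no later than day 3 — holds.
HCI has to be in day 4 — holds.

No. Calculus happens in the same day as Systems is not satisfied.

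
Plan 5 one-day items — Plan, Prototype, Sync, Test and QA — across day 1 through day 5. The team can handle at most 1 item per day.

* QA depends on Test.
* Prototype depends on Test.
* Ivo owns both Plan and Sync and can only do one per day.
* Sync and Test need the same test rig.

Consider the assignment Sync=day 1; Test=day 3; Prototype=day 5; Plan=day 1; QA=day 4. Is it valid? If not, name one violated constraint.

Sync and Test need the same test rig — holds.
QA depends on Test — holds.
Prototype depends on Test — holds.
Ivo owns both Plan and Sync and can only do one per day — violated.
The team can handle at most 1 item per day — violated.

No. Ivo owns both Plan and Sync and can only do one per day is not satisfied.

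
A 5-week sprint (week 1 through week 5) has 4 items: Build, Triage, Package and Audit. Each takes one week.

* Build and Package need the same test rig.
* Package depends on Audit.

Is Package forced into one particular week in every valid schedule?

No

Package can be week 2 (e.g. Package in week 2, Triage in week 1, Build in week 1, Audit in week 1) or week 3 (e.g. Package=week 3, Triage=week 1, Audit=week 1, Build=week 1).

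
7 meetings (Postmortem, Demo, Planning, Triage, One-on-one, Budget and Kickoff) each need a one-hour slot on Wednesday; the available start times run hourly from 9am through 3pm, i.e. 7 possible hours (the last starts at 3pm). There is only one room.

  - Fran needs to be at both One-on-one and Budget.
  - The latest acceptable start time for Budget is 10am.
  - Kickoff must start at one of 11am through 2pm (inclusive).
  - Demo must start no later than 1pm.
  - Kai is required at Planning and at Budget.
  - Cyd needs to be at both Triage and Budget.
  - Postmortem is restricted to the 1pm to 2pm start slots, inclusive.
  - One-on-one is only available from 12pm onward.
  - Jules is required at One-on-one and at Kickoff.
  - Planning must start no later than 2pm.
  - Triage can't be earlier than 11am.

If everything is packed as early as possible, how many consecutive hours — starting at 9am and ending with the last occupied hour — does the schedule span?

With at most 1 per hour and 7 meetings, at least 7 hours are needed.
Postmortem can't be placed before 1pm — that is hour 5 counting from 9am — so the schedule must run through at least 5 hours.
7 works (last occupied hour: 3pm): for example Postmortem=1pm; One-on-one=12pm; Budget=9am; Triage=3pm; Planning=2pm; Kickoff=11am; Demo=10am.

7 hours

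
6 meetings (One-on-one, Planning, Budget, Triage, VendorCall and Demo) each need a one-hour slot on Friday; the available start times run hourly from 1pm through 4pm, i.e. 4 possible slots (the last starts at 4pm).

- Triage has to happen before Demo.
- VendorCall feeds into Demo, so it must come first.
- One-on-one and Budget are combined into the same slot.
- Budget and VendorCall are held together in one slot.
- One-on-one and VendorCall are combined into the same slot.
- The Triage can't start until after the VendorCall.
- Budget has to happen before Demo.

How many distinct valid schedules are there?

16

Splitting on One-on-one: it can be 1pm (12), 2pm (4). Listing each branch's schedules as (Planning, Budget, Triage, VendorCall, Demo):
One-on-one=1pm: (1pm,1pm,2pm,1pm,3pm) (1pm,1pm,2pm,1pm,4pm) (1pm,1pm,3pm,1pm,4pm) (2pm,1pm,2pm,1pm,3pm) (2pm,1pm,2pm,1pm,4pm) (2pm,1pm,3pm,1pm,4pm) (3pm,1pm,2pm,1pm,3pm) (3pm,1pm,2pm,1pm,4pm) (3pm,1pm,3pm,1pm,4pm) (4pm,1pm,2pm,1pm,3pm) (4pm,1pm,2pm,1pm,4pm) (4pm,1pm,3pm,1pm,4pm) — 12.
One-on-one=2pm: (1pm,2pm,3pm,2pm,4pm) (2pm,2pm,3pm,2pm,4pm) (3pm,2pm,3pm,2pm,4pm) (4pm,2pm,3pm,2pm,4pm) — 4.
Summing: 12 + 4 = 16.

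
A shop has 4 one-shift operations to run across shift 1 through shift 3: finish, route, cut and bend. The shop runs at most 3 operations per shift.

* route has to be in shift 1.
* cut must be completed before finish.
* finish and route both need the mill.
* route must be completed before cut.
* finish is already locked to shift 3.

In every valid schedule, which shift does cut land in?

route is fixed at shift 1 and must come before cut, so cut is at least shift 2.
finish is fixed at shift 3 and must come after cut, so cut is at most shift 2.
So cut must be shift 2.

shift 2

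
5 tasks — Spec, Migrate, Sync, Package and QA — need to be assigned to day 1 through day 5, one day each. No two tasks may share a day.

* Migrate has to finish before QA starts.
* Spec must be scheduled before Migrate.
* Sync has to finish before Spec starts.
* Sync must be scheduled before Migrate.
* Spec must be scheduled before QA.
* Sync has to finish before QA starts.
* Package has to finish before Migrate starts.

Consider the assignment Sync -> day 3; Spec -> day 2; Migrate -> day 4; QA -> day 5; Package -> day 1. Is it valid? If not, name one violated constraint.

No. Sync has to finish before Spec starts is not satisfied.

Sync must be scheduled before Migrate — holds.
Spec must be scheduled before Migrate — holds.
Sync has to finish before Spec starts — violated.
No two tasks may share a day — holds.
Sync has to finish before QA starts — holds.
Spec must be scheduled before QA — holds.
Migrate has to finish before QA starts — holds.
Package has to finish before Migrate starts — holds.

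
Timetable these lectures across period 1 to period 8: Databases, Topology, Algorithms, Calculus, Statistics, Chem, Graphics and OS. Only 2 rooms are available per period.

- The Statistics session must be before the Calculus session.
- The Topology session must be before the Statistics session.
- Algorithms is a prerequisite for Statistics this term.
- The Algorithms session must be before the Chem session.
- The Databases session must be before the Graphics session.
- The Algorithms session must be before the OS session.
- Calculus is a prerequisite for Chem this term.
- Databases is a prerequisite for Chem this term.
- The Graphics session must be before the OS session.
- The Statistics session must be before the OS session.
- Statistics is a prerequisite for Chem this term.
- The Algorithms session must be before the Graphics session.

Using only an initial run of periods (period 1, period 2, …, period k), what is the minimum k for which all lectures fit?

4

The precedence chain requires at least 4 distinct periods.
With at most 2 per period and 8 lectures, at least 4 periods are needed.
4 works (last occupied period: period 4): for example Databases -> period 2, Calculus -> period 3, Statistics -> period 2, Algorithms -> period 1, Graphics -> period 3, Chem -> period 4, OS -> period 4, Topology -> period 1.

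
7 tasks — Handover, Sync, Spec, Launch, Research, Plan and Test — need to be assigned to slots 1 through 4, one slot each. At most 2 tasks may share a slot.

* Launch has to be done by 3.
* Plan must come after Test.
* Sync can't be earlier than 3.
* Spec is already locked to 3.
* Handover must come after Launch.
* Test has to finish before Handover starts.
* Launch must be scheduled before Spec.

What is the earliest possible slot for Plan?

2

Precedence pushes Plan to at least 2.
Plan at 2 is achievable: Handover in 2; Research in 4; Plan in 2; Launch in 1; Sync in 3; Spec in 3; Test in 1.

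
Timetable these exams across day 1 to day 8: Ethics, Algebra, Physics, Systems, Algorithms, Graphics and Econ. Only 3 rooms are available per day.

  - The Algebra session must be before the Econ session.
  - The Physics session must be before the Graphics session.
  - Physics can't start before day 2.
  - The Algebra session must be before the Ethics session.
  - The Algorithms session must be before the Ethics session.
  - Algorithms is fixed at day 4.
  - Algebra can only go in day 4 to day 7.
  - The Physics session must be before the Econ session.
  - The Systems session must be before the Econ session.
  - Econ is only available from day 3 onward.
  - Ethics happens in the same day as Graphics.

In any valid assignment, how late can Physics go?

Physics is available from day 2; downstream work caps Physics at day 7.
Physics at day 7 is achievable: Ethics in day 8; Econ in day 8; Graphics in day 8; Systems in day 1; Physics in day 7; Algorithms in day 4; Algebra in day 4.

day 7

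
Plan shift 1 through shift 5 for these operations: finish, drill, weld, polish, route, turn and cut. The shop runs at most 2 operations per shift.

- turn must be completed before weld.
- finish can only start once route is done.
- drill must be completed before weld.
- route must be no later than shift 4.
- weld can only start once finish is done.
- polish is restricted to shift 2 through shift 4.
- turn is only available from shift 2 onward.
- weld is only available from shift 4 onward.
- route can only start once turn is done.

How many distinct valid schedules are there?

30

Splitting on drill: it can be shift 1 (12), shift 2 (6), shift 3 (6), shift 4 (6). Listing each branch's schedules as (finish, weld, polish, route, turn, cut) by shift number:
drill=shift 1: (4,5,2,3,2,1) (4,5,2,3,2,3) (4,5,2,3,2,4) (4,5,2,3,2,5) (4,5,3,3,2,1) (4,5,3,3,2,2) (4,5,3,3,2,4) (4,5,3,3,2,5) (4,5,4,3,2,1) (4,5,4,3,2,2) (4,5,4,3,2,3) (4,5,4,3,2,5) — 12.
drill=shift 2: (4,5,3,3,2,1) (4,5,3,3,2,4) (4,5,3,3,2,5) (4,5,4,3,2,1) (4,5,4,3,2,3) (4,5,4,3,2,5) — 6.
drill=shift 3: (4,5,2,3,2,1) (4,5,2,3,2,4) (4,5,2,3,2,5) (4,5,4,3,2,1) (4,5,4,3,2,2) (4,5,4,3,2,5) — 6.
drill=shift 4: (4,5,2,3,2,1) (4,5,2,3,2,3) (4,5,2,3,2,5) (4,5,3,3,2,1) (4,5,3,3,2,2) (4,5,3,3,2,5) — 6.
Summing: 12 + 6 + 6 + 6 = 30.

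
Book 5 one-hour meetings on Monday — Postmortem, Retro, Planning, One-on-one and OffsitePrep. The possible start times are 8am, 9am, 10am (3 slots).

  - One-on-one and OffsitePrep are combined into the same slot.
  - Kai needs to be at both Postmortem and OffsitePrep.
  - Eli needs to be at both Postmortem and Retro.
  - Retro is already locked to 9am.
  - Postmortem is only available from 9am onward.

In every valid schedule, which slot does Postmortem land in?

10am

Postmortem's window is 9am–10am.
Retro is fixed at 9am, and Postmortem can't share a slot with Retro.
So Postmortem must be 10am.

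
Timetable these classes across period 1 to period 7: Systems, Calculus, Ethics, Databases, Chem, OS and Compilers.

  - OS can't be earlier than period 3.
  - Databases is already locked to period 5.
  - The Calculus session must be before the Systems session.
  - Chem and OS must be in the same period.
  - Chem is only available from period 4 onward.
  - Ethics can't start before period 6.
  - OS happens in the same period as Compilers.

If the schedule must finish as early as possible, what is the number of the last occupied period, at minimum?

6

The precedence chain requires at least 2 distinct periods.
Ethics can't be placed before period 6, so the schedule must run through at least period 6.
6 works (last occupied period: period 6): for example OS in period 4, Systems in period 2, Calculus in period 1, Chem in period 4, Compilers in period 4, Ethics in period 6, Databases in period 5.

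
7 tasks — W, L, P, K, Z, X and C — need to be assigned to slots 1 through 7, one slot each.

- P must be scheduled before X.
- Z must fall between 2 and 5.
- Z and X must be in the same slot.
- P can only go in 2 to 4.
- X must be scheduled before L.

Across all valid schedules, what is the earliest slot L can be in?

Precedence pushes L to at least 4.
L at 4 is achievable: C -> 1, K -> 1, W -> 1, L -> 4, P -> 2, X -> 3, Z -> 3.

4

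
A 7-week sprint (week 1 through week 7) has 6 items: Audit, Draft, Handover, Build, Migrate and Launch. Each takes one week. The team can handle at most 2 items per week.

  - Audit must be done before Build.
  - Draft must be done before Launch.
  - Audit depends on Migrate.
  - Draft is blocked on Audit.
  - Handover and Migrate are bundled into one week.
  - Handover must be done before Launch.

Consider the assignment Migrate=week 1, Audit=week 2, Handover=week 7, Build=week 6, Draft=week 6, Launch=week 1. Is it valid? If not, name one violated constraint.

Handover and Migrate are bundled into one week — violated.
The team can handle at most 2 items per week — holds.
Audit depends on Migrate — holds.
Handover must be done before Launch — violated.
Draft must be done before Launch — violated.
Draft is blocked on Audit — holds.
Audit must be done before Build — holds.

No — it violates: Handover must be done before Launch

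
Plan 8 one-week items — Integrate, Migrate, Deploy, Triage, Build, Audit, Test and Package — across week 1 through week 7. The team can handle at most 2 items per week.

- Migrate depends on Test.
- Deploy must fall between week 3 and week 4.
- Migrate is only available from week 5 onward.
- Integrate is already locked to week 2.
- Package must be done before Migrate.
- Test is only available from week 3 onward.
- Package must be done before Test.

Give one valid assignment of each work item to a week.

Build -> week 2; Test -> week 3; Migrate -> week 5; Deploy -> week 3; Triage -> week 1; Audit -> week 4; Integrate -> week 2; Package -> week 1

Checking: Package(week 1) before Test(week 3); Test(week 3) before Migrate(week 5); Package(week 1) before Migrate(week 5); Deploy=week 3 in [week 3,week 4]; Integrate=week 2 in [week 2,week 2]; Test=week 3 in [week 3,week 7]; Migrate=week 5 in [week 5,week 7]; max 2 per week (cap 2).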